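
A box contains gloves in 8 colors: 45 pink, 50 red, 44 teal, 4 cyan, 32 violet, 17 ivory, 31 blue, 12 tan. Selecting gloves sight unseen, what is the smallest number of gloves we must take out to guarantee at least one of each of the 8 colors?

The hardest color to obtain is cyan: we could draw every other glove first — 235 − 4 = 231 gloves — without a single cyan one.
The next draw must be cyan, so 231 + 1 = 232.

232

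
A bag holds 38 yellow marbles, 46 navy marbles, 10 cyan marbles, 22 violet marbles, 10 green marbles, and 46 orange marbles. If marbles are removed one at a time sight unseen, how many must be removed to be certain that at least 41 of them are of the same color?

Treat the 6 colors as pigeonholes.
In the worst case we take at most 40 of each color, but all 38 yellow, all 10 cyan, all 22 violet, and all 10 green (fewer than 40), giving 38 + 40 + 10 + 22 + 10 + 40 = 160.
One more marble then forces some color to 41, so 160 + 1 = 161.

161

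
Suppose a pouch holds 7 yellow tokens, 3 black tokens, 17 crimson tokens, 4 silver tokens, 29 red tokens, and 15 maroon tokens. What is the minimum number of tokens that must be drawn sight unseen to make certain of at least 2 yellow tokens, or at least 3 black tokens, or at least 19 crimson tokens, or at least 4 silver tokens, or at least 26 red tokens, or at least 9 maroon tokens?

The worst case stops just short of every target: 1 yellow, 2 black, all 17 crimson, 3 silver, 25 red, 8 maroon — 1 + 2 + 17 + 3 + 25 + 8 = 56 tokens.
One more token must push some color to its target, so 56 + 1 = 57.

57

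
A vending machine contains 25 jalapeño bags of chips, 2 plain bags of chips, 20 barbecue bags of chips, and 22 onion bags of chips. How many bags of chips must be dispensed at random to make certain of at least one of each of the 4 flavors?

The hardest flavor to obtain is plain: we could draw every other bag of chips first — 69 − 2 = 67 bags of chips — without a single plain one.
The next draw must be plain, so 67 + 1 = 68.

68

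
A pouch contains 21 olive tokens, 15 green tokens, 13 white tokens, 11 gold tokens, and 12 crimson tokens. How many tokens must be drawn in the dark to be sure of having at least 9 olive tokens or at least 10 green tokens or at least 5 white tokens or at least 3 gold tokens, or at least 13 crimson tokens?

36

The worst case stops just short of every target: 8 olive, 9 green, 4 white, 2 gold, 12 crimson — 8 + 9 + 4 + 2 + 12 = 35 tokens.
One more token must push some color to its target, so 35 + 1 = 36.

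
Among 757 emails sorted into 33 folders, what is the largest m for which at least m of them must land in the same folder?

The 757 emails fall into 33 folders.
If each of the 33 folders held at most 22, the total would be at most 33 × 22 = 726 < 757, a contradiction.
So at least one holds ⌈757/33⌉ = 23.

23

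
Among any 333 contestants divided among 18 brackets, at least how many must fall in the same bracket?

19

If each of the 18 brackets held at most 18, the total would be at most 18 × 18 = 324 < 333, a contradiction.
So at least one holds ⌈333/18⌉ = 19.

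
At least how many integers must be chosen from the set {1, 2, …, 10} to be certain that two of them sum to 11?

6

Partition {1, …, 10} into 5 pairs: {1,10}, {2,9}, …, {5,6}.
Choosing 5 integers — say the integers 1 through 5 — takes one from each pair and avoids the property.
Choosing 6 forces two into the same pair by pigeonhole, and those sum to 11. So 6.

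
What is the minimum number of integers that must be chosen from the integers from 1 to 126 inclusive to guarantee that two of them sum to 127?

64

Partition {1, …, 126} into 63 pairs: {1,126}, {2,125}, …, {63,64}.
Choosing 63 integers — say the integers 1 through 63 — takes one from each pair and avoids the property.
Choosing 64 forces two into the same pair by pigeonhole, and those sum to 127. So 64.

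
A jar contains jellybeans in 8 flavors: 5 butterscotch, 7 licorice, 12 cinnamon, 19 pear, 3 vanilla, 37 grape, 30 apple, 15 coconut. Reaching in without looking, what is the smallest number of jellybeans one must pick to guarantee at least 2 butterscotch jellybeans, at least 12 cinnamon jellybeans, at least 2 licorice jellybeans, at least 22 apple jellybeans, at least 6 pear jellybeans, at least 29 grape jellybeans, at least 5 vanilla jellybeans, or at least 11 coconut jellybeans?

The worst case stops just short of every target: 1 butterscotch, 1 licorice, 11 cinnamon, 5 pear, all 3 vanilla, 28 grape, 21 apple, 10 coconut — 1 + 1 + 11 + 5 + 3 + 28 + 21 + 10 = 80 jellybeans.
One more jellybean must push some flavor to its target, so 80 + 1 = 81.

81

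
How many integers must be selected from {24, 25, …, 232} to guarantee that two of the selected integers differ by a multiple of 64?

Group the integers by remainder mod 64; there are 64 residue classes, each nonempty in this range.
Choosing one from each class (64 integers) avoids any shared remainder.
One more choice must repeat a class, so two differ by a multiple of 64. Hence 64 + 1 = 65.

65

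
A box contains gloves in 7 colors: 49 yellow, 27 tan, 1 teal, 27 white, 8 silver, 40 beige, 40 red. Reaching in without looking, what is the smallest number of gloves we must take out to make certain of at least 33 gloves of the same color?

Treat the 7 colors as pigeonholes.
In the worst case we take at most 32 of each color, but all 27 tan, all 1 teal, all 27 white, and all 8 silver (fewer than 32), giving 32 + 27 + 1 + 27 + 8 + 32 + 32 = 159.
One more glove then forces some color to 33, so 159 + 1 = 160.

160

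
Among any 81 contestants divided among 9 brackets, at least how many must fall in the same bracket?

If each of the 9 brackets held at most 8, the total would be at most 9 × 8 = 72 < 81, a contradiction.
So at least one holds ⌈81/9⌉ = 9.

9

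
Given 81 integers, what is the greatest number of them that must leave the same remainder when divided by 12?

If each of the 12 residue classes modulo 12 held at most 6, the total would be at most 12 × 6 = 72 < 81, a contradiction.
So at least one holds ⌈81/12⌉ = 7.

7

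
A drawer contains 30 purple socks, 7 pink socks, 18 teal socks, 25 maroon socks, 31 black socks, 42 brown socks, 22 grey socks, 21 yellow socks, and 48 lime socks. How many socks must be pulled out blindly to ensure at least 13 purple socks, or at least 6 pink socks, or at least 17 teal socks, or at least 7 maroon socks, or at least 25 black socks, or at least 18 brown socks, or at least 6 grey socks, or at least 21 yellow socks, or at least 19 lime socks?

Each of the 9 colors has its own threshold; avoid all of them simultaneously.
The worst case stops just short of every target: 12 purple, 5 pink, 16 teal, 6 maroon, 24 black, 17 brown, 5 grey, 20 yellow, 18 lime — 12 + 5 + 16 + 6 + 24 + 17 + 5 + 20 + 18 = 123 socks.
One more sock must push some color to its target, so 123 + 1 = 124.

124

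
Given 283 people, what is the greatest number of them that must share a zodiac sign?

There are 12 zodiac signs, which serve as the pigeonholes.
If each of the 12 zodiac signs held at most 23, the total would be at most 12 × 23 = 276 < 283, a contradiction.
So at least one holds ⌈283/12⌉ = 24.

24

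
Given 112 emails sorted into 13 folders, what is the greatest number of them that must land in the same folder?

The 112 emails fall into 13 folders.
If each of the 13 folders held at most 8, the total would be at most 13 × 8 = 104 < 112, a contradiction.
So at least one holds ⌈112/13⌉ = 9.

9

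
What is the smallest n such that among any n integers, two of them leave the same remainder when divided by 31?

There are 31 residue classes modulo 31 acting as pigeonholes.
With 31 integers we could place one in each, avoiding any repeat.
One more forces some class to hold 2, so 31 + 1 = 32.

32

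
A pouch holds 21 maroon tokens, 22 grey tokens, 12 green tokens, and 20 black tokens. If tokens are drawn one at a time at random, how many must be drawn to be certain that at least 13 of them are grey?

66

The worst case draws every non-grey token first: 21 + 12 + 20 = 53.
The next 13 draws are then forced to be grey, giving 53 + 13 = 66.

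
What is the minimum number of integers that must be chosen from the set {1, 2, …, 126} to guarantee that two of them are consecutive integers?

Partition {1, …, 126} into 63 pairs: {1,2}, {3,4}, …, {125,126}.
Choosing 63 integers — say the 63 even numbers 2, 4, …, 126 — takes one from each pair and avoids the property.
Choosing 64 forces two into the same pair by pigeonhole, and those are consecutive. So 64.

64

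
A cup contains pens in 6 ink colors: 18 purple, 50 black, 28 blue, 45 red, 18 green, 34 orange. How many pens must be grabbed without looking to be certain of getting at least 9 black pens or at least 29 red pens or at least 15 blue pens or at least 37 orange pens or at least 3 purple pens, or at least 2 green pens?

The worst case stops just short of every target: 2 purple, 8 black, 14 blue, 28 red, 1 green, all 34 orange — 2 + 8 + 14 + 28 + 1 + 34 = 87 pens.
One more pen must push some ink color to its target, so 87 + 1 = 88.

88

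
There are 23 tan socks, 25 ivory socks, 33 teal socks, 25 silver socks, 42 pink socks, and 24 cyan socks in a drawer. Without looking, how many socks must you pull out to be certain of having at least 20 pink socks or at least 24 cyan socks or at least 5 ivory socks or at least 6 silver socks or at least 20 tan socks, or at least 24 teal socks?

94

The worst case stops just short of every target: 19 tan, 4 ivory, 23 teal, 5 silver, 19 pink, 23 cyan — 19 + 4 + 23 + 5 + 19 + 23 = 93 socks.
One more sock must push some color to its target, so 93 + 1 = 94.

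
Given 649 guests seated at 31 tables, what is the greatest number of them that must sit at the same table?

The 649 guests fall into 31 tables.
If each of the 31 tables held at most 20, the total would be at most 31 × 20 = 620 < 649, a contradiction.
So at least one holds ⌈649/31⌉ = 21.

21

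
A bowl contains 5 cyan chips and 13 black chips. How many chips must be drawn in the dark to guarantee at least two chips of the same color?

The worst case takes 1 chip of each color without reaching 2 of any: 2 × 1 = 2.
The next chip must bring some color to 2, so 2 + 1 = 3.

3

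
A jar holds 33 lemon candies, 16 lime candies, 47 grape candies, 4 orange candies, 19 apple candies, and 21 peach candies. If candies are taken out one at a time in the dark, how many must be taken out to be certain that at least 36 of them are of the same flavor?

In the worst case we take at most 35 of each flavor, but all 33 lemon, all 16 lime, all 4 orange, all 19 apple, and all 21 peach (fewer than 35), giving 33 + 16 + 35 + 4 + 19 + 21 = 128.
One more candy then forces some flavor to 36, so 128 + 1 = 129.

129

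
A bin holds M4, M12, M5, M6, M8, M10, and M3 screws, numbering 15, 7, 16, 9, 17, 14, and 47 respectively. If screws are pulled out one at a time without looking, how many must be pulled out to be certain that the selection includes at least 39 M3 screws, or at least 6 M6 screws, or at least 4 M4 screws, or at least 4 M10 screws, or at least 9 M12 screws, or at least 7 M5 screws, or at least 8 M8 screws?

The worst case stops just short of every target: 3 M4, all 7 M12, 6 M5, 5 M6, 7 M8, 3 M10, 38 M3 — 3 + 7 + 6 + 5 + 7 + 3 + 38 = 69 screws.
One more screw must push some size to its target, so 69 + 1 = 70.

70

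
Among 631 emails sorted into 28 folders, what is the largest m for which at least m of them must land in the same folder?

The 631 emails fall into 28 folders.
If each of the 28 folders held at most 22, the total would be at most 28 × 22 = 616 < 631, a contradiction.
So at least one holds ⌈631/28⌉ = 23.

23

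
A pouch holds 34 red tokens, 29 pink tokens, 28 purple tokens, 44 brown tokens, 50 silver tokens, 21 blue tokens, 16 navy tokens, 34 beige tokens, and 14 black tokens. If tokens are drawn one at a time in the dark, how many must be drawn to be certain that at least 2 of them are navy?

To avoid navy tokens as long as possible, exhaust the other 8 colors first.
The worst case draws every non-navy token first: 34 + 29 + 28 + 44 + 50 + 21 + 34 + 14 = 254.
The next 2 draws are then forced to be navy, giving 254 + 2 = 256.

256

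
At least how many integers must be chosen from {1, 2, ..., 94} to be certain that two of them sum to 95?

Partition {1, …, 94} into 47 pairs: {1,94}, {2,93}, …, {47,48}.
Choosing 47 integers — say the integers 1 through 47 — takes one from each pair and avoids the property.
Choosing 48 forces two into the same pair by pigeonhole, and those sum to 95. So 48.

48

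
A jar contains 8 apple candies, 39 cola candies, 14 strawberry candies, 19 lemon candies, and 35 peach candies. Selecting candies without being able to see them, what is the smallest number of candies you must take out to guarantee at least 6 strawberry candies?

To avoid strawberry candies as long as possible, exhaust the other 4 flavors first.
The worst case draws every non-strawberry candy first: 8 + 39 + 19 + 35 = 101.
The next 6 draws are then forced to be strawberry, giving 101 + 6 = 107.

107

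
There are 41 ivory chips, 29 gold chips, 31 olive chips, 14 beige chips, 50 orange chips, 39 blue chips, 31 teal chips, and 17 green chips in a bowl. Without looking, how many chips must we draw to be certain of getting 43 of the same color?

Treat the 8 colors as pigeonholes.
In the worst case we take at most 42 of each color, but all 41 ivory, all 29 gold, all 31 olive, all 14 beige, all 39 blue, all 31 teal, and all 17 green (fewer than 42), giving 41 + 29 + 31 + 14 + 42 + 39 + 31 + 17 = 244.
One more chip then forces some color to 43, so 244 + 1 = 245.

245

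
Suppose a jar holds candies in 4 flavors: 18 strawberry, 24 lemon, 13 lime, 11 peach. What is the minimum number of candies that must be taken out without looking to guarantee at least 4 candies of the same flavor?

Treat the 4 flavors as pigeonholes.
The worst case takes 3 candies of each flavor without reaching 4 of any: 4 × 3 = 12.
The next candy must bring some flavor to 4, so 12 + 1 = 13.

13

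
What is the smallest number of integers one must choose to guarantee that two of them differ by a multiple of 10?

11

Use the pigeonhole principle on residue classes: two integers differ by a multiple of 10 exactly when they share a remainder mod 10.
There are 10 residue classes mod 10, so 10 integers can all lie in distinct classes.
One more integer must repeat a residue, giving a difference divisible by 10. So n = 10 + 1 = 11.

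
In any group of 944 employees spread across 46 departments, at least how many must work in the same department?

If each of the 46 departments held at most 20, the total would be at most 46 × 20 = 920 < 944, a contradiction.
So at least one holds ⌈944/46⌉ = 21.

21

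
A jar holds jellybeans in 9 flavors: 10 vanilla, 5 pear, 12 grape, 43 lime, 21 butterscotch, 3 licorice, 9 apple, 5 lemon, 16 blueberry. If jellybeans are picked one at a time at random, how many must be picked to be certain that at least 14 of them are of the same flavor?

84

Treat the 9 flavors as pigeonholes.
In the worst case we take at most 13 of each flavor, but all 10 vanilla, all 5 pear, all 12 grape, all 3 licorice, all 9 apple, and all 5 lemon (fewer than 13), giving 10 + 5 + 12 + 13 + 13 + 3 + 9 + 5 + 13 = 83.
One more jellybean then forces some flavor to 14, so 83 + 1 = 84.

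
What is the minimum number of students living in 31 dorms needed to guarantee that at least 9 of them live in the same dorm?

249

There are 31 dorms acting as pigeonholes.
With 31 × 8 = 248 students we could place exactly 8 in each, with no class reaching 9.
One more forces some class to hold 9, so 248 + 1 = 249.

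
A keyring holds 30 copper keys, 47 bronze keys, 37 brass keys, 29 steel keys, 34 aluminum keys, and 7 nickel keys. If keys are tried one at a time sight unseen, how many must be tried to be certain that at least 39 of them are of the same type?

In the worst case we take at most 38 of each type, but all 30 copper, all 37 brass, all 29 steel, all 34 aluminum, and all 7 nickel (fewer than 38), giving 30 + 38 + 37 + 29 + 34 + 7 = 175.
One more key then forces some type to 39, so 175 + 1 = 176.

176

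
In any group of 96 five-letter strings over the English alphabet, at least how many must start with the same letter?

The 96 five-letter strings over the English alphabet fall into 26 possible first letters.
If each of the 26 possible first letters held at most 3, the total would be at most 26 × 3 = 78 < 96, a contradiction.
So at least one holds ⌈96/26⌉ = 4.

4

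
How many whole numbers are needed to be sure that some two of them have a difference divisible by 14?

Two integers differ by a multiple of 14 exactly when they share a remainder mod 14.
There are 14 residue classes mod 14, so 14 integers can all lie in distinct classes.
One more integer must repeat a residue, giving a difference divisible by 14. So n = 14 + 1 = 15.

15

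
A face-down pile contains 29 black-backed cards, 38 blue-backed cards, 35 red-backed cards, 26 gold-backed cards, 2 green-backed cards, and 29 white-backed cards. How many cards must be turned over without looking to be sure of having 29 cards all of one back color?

In the worst case we take at most 28 of each back color, but all 26 gold-backed and all 2 green-backed (fewer than 28), giving 28 + 28 + 28 + 26 + 2 + 28 = 140.
One more card then forces some back color to 29, so 140 + 1 = 141.

141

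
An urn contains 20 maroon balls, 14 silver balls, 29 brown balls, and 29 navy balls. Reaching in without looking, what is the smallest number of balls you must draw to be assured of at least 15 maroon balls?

87

To avoid maroon balls as long as possible, exhaust the other 3 colors first.
The worst case draws every non-maroon ball first: 14 + 29 + 29 = 72.
The next 15 draws are then forced to be maroon, giving 72 + 15 = 87.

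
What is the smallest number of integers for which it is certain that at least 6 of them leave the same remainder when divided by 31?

There are 31 residue classes modulo 31 acting as pigeonholes.
With 31 × 5 = 155 integers we could place exactly 5 in each, with no class reaching 6.
One more forces some class to hold 6, so 155 + 1 = 156.

156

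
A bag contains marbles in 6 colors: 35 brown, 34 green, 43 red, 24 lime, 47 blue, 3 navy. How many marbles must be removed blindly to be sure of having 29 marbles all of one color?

In the worst case we take at most 28 of each color, but all 24 lime and all 3 navy (fewer than 28), giving 28 + 28 + 28 + 24 + 28 + 3 = 139.
One more marble then forces some color to 29, so 139 + 1 = 140.

140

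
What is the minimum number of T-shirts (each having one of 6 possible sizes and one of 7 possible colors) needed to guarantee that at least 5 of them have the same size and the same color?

There are 6 × 7 = 42 (size, color) combinations acting as pigeonholes.
With 42 × 4 = 168 T-shirts we could place exactly 4 in each, with no (size, color) pair reaching 5.
One more forces some (size, color) pair to hold 5, so 168 + 1 = 169.

169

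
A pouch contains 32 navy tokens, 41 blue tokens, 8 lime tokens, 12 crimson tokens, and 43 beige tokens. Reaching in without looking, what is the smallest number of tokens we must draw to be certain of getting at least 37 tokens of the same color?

125

Treat the 5 colors as pigeonholes.
In the worst case we take at most 36 of each color, but all 32 navy, all 8 lime, and all 12 crimson (fewer than 36), giving 32 + 36 + 8 + 12 + 36 = 124.
One more token then forces some color to 37, so 124 + 1 = 125.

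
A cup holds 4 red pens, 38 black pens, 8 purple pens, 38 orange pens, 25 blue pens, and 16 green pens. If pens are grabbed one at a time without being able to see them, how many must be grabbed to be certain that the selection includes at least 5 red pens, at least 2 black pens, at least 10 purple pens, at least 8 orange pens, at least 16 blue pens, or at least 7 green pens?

The worst case stops just short of every target: 4 red, 1 black, all 8 purple, 7 orange, 15 blue, 6 green — 4 + 1 + 8 + 7 + 15 + 6 = 41 pens.
One more pen must push some ink color to its target, so 41 + 1 = 42.

42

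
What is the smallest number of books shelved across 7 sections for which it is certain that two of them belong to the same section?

There are 7 sections acting as pigeonholes.
With 7 books we could place one in each, avoiding any repeat.
One more forces some class to hold 2, so 7 + 1 = 8.

8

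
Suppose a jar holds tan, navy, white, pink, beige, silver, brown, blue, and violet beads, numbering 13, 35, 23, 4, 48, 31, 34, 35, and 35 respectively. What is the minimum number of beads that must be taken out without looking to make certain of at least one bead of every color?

255

The hardest color to obtain is pink: we could draw every other bead first — 258 − 4 = 254 beads — without a single pink one.
The next draw must be pink, so 254 + 1 = 255.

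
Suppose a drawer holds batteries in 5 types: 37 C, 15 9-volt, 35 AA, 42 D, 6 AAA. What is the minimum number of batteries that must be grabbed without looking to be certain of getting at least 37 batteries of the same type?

In the worst case we take at most 36 of each type, but all 15 9-volt, all 35 AA, and all 6 AAA (fewer than 36), giving 36 + 15 + 35 + 36 + 6 = 128.
One more battery then forces some type to 37, so 128 + 1 = 129.

129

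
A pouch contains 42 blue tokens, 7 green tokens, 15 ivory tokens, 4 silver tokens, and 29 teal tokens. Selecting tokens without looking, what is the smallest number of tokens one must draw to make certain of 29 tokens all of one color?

Treat the 5 colors as pigeonholes.
In the worst case we take at most 28 of each color, but all 7 green, all 15 ivory, and all 4 silver (fewer than 28), giving 28 + 7 + 15 + 4 + 28 = 82.
One more token then forces some color to 29, so 82 + 1 = 83.

83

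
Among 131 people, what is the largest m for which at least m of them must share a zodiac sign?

The 131 people fall into 12 zodiac signs.
If each of the 12 zodiac signs held at most 10, the total would be at most 12 × 10 = 120 < 131, a contradiction.
So at least one holds ⌈131/12⌉ = 11.

11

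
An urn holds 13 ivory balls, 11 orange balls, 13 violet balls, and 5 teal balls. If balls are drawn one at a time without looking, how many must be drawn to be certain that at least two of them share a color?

The worst case takes 1 ball of each color without reaching 2 of any: 4 × 1 = 4.
The next ball must bring some color to 2, so 4 + 1 = 5.

5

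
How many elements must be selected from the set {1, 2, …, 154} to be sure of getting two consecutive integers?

78

Partition {1, …, 154} into 77 pairs: {1,2}, {3,4}, …, {153,154}.
Choosing 77 integers — say the 77 even numbers 2, 4, …, 154 — takes one from each pair and avoids the property.
Choosing 78 forces two into the same pair by pigeonhole, and those are consecutive. So 78.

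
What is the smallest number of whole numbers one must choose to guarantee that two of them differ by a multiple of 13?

Two integers differ by a multiple of 13 exactly when they share a remainder mod 13.
There are 13 residue classes mod 13, so 13 integers can all lie in distinct classes.
One more integer must repeat a residue, giving a difference divisible by 13. So n = 13 + 1 = 14.

14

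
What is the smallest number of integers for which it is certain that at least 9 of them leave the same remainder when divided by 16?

129

There are 16 residue classes modulo 16 acting as pigeonholes.
With 16 × 8 = 128 integers we could place exactly 8 in each, with no class reaching 9.
One more forces some class to hold 9, so 128 + 1 = 129.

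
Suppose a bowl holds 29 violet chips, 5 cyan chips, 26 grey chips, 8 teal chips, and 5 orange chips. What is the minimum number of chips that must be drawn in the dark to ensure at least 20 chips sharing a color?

In the worst case we take at most 19 of each color, but all 5 cyan, all 8 teal, and all 5 orange (fewer than 19), giving 19 + 5 + 19 + 8 + 5 = 56.
One more chip then forces some color to 20, so 56 + 1 = 57.

57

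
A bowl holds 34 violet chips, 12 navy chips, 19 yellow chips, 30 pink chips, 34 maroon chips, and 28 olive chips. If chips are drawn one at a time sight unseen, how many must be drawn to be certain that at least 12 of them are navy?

157

The worst case draws every non-navy chip first: 34 + 19 + 30 + 34 + 28 = 145.
The next 12 draws are then forced to be navy, giving 145 + 12 = 157.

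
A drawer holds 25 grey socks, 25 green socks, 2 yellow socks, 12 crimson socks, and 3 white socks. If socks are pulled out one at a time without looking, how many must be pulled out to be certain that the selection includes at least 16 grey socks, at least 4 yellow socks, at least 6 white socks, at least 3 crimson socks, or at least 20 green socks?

42

The worst case stops just short of every target: 15 grey, 19 green, all 2 yellow, 2 crimson, all 3 white — 15 + 19 + 2 + 2 + 3 = 41 socks.
One more sock must push some color to its target, so 41 + 1 = 42.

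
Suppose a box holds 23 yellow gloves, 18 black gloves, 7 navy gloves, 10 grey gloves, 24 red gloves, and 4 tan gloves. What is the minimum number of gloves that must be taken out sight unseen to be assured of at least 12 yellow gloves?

75

The worst case draws every non-yellow glove first: 18 + 7 + 10 + 24 + 4 = 63.
The next 12 draws are then forced to be yellow, giving 63 + 12 = 75.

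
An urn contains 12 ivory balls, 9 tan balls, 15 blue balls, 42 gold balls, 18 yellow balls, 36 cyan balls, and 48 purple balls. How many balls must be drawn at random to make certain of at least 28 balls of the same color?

136

In the worst case we take at most 27 of each color, but all 12 ivory, all 9 tan, all 15 blue, and all 18 yellow (fewer than 27), giving 12 + 9 + 15 + 27 + 18 + 27 + 27 = 135.
One more ball then forces some color to 28, so 135 + 1 = 136.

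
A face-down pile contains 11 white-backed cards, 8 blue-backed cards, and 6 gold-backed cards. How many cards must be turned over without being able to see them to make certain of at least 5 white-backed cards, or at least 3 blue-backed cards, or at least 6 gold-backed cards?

The worst case stops just short of every target: 4 white-backed, 2 blue-backed, 5 gold-backed — 4 + 2 + 5 = 11 cards.
One more card must push some back color to its target, so 11 + 1 = 12.

12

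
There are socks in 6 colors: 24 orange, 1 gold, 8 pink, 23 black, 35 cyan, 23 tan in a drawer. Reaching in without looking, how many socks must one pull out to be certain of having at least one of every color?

The hardest color to obtain is gold: we could draw every other sock first — 114 − 1 = 113 socks — without a single gold one.
The next draw must be gold, so 113 + 1 = 114.

114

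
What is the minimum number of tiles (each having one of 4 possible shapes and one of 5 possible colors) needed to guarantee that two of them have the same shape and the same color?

There are 4 × 5 = 20 (shape, color) combinations acting as pigeonholes.
With 20 tiles we could place one in each, avoiding any repeat.
One more forces some (shape, color) pair to hold 2, so 20 + 1 = 21.

21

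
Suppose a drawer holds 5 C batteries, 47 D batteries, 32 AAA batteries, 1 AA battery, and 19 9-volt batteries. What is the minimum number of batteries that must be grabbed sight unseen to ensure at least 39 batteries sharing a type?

96

In the worst case we take at most 38 of each type, but all 5 C, all 32 AAA, all 1 AA, and all 19 9-volt (fewer than 38), giving 5 + 38 + 32 + 1 + 19 = 95.
One more battery then forces some type to 39, so 95 + 1 = 96.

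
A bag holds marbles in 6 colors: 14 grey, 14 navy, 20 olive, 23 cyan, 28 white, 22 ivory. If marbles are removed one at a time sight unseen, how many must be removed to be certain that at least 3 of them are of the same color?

13

The worst case takes 2 marbles of each color without reaching 3 of any: 6 × 2 = 12.
The next marble must bring some color to 3, so 12 + 1 = 13.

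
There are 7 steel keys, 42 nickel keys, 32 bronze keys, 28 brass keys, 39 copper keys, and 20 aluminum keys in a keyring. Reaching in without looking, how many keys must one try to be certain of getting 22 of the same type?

112

Treat the 6 types as pigeonholes.
In the worst case we take at most 21 of each type, but all 7 steel and all 20 aluminum (fewer than 21), giving 7 + 21 + 21 + 21 + 21 + 20 = 111.
One more key then forces some type to 22, so 111 + 1 = 112.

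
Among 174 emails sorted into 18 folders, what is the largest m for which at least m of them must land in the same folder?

10

If each of the 18 folders held at most 9, the total would be at most 18 × 9 = 162 < 174, a contradiction.
So at least one holds ⌈174/18⌉ = 10.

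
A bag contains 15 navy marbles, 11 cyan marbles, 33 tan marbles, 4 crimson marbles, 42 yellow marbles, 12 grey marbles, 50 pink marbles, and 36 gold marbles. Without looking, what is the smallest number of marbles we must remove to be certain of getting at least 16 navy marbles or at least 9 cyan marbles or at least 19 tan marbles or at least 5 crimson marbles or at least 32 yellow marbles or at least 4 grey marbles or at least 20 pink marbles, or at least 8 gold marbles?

106

The worst case stops just short of every target: 15 navy, 8 cyan, 18 tan, 4 crimson, 31 yellow, 3 grey, 19 pink, 7 gold — 15 + 8 + 18 + 4 + 31 + 3 + 19 + 7 = 105 marbles.
One more marble must push some color to its target, so 105 + 1 = 106.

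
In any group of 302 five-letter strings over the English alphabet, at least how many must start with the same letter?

12

If each of the 26 possible first letters held at most 11, the total would be at most 26 × 11 = 286 < 302, a contradiction.
So at least one holds ⌈302/26⌉ = 12.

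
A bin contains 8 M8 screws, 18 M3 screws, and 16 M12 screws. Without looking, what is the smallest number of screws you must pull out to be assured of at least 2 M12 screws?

To avoid M12 screws as long as possible, exhaust the other 2 sizes first.
The worst case draws every non-M12 screw first: 8 + 18 = 26.
The next 2 draws are then forced to be M12, giving 26 + 2 = 28.

28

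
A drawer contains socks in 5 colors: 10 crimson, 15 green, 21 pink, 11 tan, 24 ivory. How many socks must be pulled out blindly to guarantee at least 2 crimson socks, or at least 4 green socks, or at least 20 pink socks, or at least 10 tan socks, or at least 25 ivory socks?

57

Each of the 5 colors has its own threshold; avoid all of them simultaneously.
The worst case stops just short of every target: 1 crimson, 3 green, 19 pink, 9 tan, 24 ivory — 1 + 3 + 19 + 9 + 24 = 56 socks.
One more sock must push some color to its target, so 56 + 1 = 57.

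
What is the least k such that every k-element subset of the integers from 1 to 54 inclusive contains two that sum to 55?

Partition {1, …, 54} into 27 pairs: {1,54}, {2,53}, …, {27,28}.
Choosing 27 integers — say the integers 1 through 27 — takes one from each pair and avoids the property.
Choosing 28 forces two into the same pair by pigeonhole, and those sum to 55. So 28.

28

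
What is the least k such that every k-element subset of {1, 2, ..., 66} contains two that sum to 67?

34

Partition {1, …, 66} into 33 pairs: {1,66}, {2,65}, …, {33,34}.
Choosing 33 integers — say the integers 1 through 33 — takes one from each pair and avoids the property.
Choosing 34 forces two into the same pair by pigeonhole, and those sum to 67. So 34.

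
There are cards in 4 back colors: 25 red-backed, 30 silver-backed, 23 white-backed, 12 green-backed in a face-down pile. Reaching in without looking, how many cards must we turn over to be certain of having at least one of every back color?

79

The hardest back color to obtain is green-backed: we could draw every other card first — 90 − 12 = 78 cards — without a single green-backed one.
The next draw must be green-backed, so 78 + 1 = 79.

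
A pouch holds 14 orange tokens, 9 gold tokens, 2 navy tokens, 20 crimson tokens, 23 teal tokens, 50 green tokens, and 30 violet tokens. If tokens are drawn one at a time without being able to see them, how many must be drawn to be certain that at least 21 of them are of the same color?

In the worst case we take at most 20 of each color, but all 14 orange, all 9 gold, and all 2 navy (fewer than 20), giving 14 + 9 + 2 + 20 + 20 + 20 + 20 = 105.
One more token then forces some color to 21, so 105 + 1 = 106.

106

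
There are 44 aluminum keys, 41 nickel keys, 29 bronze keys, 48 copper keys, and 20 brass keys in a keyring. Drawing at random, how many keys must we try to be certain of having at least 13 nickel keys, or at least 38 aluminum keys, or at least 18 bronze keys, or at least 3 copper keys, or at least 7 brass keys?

75

Each of the 5 types has its own threshold; avoid all of them simultaneously.
The worst case stops just short of every target: 37 aluminum, 12 nickel, 17 bronze, 2 copper, 6 brass — 37 + 12 + 17 + 2 + 6 = 74 keys.
One more key must push some type to its target, so 74 + 1 = 75.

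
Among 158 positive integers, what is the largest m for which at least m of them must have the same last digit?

16

The 158 positive integers fall into 10 possible last digits.
If each of the 10 possible last digits held at most 15, the total would be at most 10 × 15 = 150 < 158, a contradiction.
So at least one holds ⌈158/10⌉ = 16.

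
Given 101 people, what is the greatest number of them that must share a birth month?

9

If each of the 12 months of the year held at most 8, the total would be at most 12 × 8 = 96 < 101, a contradiction.
So at least one holds ⌈101/12⌉ = 9.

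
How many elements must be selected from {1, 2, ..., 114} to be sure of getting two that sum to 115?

58

Partition {1, …, 114} into 57 pairs: {1,114}, {2,113}, …, {57,58}.
Choosing 57 integers — say the integers 1 through 57 — takes one from each pair and avoids the property.
Choosing 58 forces two into the same pair by pigeonhole, and those sum to 115. So 58.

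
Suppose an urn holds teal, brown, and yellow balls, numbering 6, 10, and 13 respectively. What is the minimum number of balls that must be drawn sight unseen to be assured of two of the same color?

4

Treat the 3 colors as pigeonholes.
The worst case takes 1 ball of each color without reaching 2 of any: 3 × 1 = 3.
The next ball must bring some color to 2, so 3 + 1 = 4.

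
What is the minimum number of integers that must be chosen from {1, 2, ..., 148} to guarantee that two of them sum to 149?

75

Partition {1, …, 148} into 74 pairs: {1,148}, {2,147}, …, {74,75}.
Choosing 74 integers — say the integers 1 through 74 — takes one from each pair and avoids the property.
Choosing 75 forces two into the same pair by pigeonhole, and those sum to 149. So 75.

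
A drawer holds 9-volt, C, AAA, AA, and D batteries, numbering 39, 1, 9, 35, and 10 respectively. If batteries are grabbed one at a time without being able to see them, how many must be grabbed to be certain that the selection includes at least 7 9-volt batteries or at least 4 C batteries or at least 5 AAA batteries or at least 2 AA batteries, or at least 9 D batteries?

The worst case stops just short of every target: 6 9-volt, all 1 C, 4 AAA, 1 AA, 8 D — 6 + 1 + 4 + 1 + 8 = 20 batteries.
One more battery must push some type to its target, so 20 + 1 = 21.

21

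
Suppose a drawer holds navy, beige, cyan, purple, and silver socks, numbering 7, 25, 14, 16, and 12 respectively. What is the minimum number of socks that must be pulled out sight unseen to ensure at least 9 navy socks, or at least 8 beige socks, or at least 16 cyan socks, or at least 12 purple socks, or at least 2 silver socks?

The worst case stops just short of every target: all 7 navy, 7 beige, all 14 cyan, 11 purple, 1 silver — 7 + 7 + 14 + 11 + 1 = 40 socks.
One more sock must push some color to its target, so 40 + 1 = 41.

41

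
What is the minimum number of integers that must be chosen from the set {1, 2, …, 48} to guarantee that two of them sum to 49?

25

Partition {1, …, 48} into 24 pairs: {1,48}, {2,47}, …, {24,25}.
Choosing 24 integers — say the integers 1 through 24 — takes one from each pair and avoids the property.
Choosing 25 forces two into the same pair by pigeonhole, and those sum to 49. So 25.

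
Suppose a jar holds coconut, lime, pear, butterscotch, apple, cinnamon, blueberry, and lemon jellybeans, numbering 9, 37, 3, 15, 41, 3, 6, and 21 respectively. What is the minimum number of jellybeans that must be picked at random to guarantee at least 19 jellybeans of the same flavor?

91

Treat the 8 flavors as pigeonholes.
In the worst case we take at most 18 of each flavor, but all 9 coconut, all 3 pear, all 15 butterscotch, all 3 cinnamon, and all 6 blueberry (fewer than 18), giving 9 + 18 + 3 + 15 + 18 + 3 + 6 + 18 = 90.
One more jellybean then forces some flavor to 19, so 90 + 1 = 91.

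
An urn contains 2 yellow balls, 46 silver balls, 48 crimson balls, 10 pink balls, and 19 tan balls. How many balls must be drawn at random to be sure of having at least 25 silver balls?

The worst case draws every non-silver ball first: 2 + 48 + 10 + 19 = 79.
The next 25 draws are then forced to be silver, giving 79 + 25 = 104.

104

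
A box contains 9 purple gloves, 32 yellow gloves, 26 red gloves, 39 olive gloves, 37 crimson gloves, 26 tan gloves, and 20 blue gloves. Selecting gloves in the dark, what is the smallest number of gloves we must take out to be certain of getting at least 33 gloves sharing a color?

In the worst case we take at most 32 of each color, but all 9 purple, all 26 red, all 26 tan, and all 20 blue (fewer than 32), giving 9 + 32 + 26 + 32 + 32 + 26 + 20 = 177.
One more glove then forces some color to 33, so 177 + 1 = 178.

178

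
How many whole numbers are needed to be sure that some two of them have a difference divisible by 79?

80

Use the pigeonhole principle on residue classes: two integers differ by a multiple of 79 exactly when they share a remainder mod 79.
There are 79 residue classes mod 79, so 79 integers can all lie in distinct classes.
One more integer must repeat a residue, giving a difference divisible by 79. So n = 79 + 1 = 80.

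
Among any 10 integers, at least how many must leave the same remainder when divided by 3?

The 10 integers fall into 3 residue classes modulo 3.
If each of the 3 residue classes modulo 3 held at most 3, the total would be at most 3 × 3 = 9 < 10, a contradiction.
So at least one holds ⌈10/3⌉ = 4.

4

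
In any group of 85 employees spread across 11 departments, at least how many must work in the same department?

If each of the 11 departments held at most 7, the total would be at most 11 × 7 = 77 < 85, a contradiction.
So at least one holds ⌈85/11⌉ = 8.

8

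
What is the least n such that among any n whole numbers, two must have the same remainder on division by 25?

Two integers differ by a multiple of 25 exactly when they share a remainder mod 25.
There are 25 residue classes mod 25, so 25 integers can all lie in distinct classes.
One more integer must repeat a residue, giving a difference divisible by 25. So n = 25 + 1 = 26.

26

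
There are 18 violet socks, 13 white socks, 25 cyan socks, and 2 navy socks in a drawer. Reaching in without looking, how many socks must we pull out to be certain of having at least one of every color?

The hardest color to obtain is navy: we could draw every other sock first — 58 − 2 = 56 socks — without a single navy one.
The next draw must be navy, so 56 + 1 = 57.

57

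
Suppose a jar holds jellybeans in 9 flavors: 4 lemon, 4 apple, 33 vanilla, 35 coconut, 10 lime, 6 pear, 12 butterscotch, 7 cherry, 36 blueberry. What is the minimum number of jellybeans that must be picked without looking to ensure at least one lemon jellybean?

144

To avoid lemon jellybeans as long as possible, exhaust the other 8 flavors first.
The worst case draws every non-lemon jellybean first: 4 + 33 + 35 + 10 + 6 + 12 + 7 + 36 = 143.
The next draw is then forced to be lemon, giving 143 + 1 = 144.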